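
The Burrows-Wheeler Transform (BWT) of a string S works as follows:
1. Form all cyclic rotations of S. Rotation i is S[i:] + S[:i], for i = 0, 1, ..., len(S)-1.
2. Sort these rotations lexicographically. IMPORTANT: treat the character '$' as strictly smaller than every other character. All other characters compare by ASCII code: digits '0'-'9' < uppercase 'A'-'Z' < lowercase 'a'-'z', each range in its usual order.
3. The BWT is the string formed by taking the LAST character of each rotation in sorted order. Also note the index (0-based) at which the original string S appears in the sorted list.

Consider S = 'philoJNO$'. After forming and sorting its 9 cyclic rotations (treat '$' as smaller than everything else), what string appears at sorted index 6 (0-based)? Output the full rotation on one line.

Answer: loJNO$phi

Derivation:
All 9 rotations (rotation i = S[i:]+S[:i]):
  rot[0] = philoJNO$
  rot[1] = hiloJNO$p
  rot[2] = iloJNO$ph
  rot[3] = loJNO$phi
  rot[4] = oJNO$phil
  rot[5] = JNO$philo
  rot[6] = NO$philoJ
  rot[7] = O$philoJN
  rot[8] = $philoJNO
Sorted (with $ < everything):
  sorted[0] = $philoJNO
  sorted[1] = JNO$philo
  sorted[2] = NO$philoJ
  sorted[3] = O$philoJN
  sorted[4] = hiloJNO$p
  sorted[5] = iloJNO$ph
  sorted[6] = loJNO$phi
  sorted[7] = oJNO$phil
  sorted[8] = philoJNO$
sorted[6] = loJNO$phi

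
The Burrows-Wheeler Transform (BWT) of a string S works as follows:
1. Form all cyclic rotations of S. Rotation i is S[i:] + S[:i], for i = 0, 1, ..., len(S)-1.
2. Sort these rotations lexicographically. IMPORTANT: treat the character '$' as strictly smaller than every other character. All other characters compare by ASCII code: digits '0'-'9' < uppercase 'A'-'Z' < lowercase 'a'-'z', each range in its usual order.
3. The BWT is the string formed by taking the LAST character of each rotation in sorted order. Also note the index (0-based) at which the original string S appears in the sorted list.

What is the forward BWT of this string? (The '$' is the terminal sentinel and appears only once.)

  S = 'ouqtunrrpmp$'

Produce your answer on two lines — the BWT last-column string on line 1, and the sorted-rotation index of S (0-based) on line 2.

All 12 rotations (rotation i = S[i:]+S[:i]):
  rot[0] = ouqtunrrpmp$
  rot[1] = uqtunrrpmp$o
  rot[2] = qtunrrpmp$ou
  rot[3] = tunrrpmp$ouq
  rot[4] = unrrpmp$ouqt
  rot[5] = nrrpmp$ouqtu
  rot[6] = rrpmp$ouqtun
  rot[7] = rpmp$ouqtunr
  rot[8] = pmp$ouqtunrr
  rot[9] = mp$ouqtunrrp
  rot[10] = p$ouqtunrrpm
  rot[11] = $ouqtunrrpmp
Sorted (with $ < everything):
  sorted[0] = $ouqtunrrpmp  (last char: 'p')
  sorted[1] = mp$ouqtunrrp  (last char: 'p')
  sorted[2] = nrrpmp$ouqtu  (last char: 'u')
  sorted[3] = ouqtunrrpmp$  (last char: '$')
  sorted[4] = p$ouqtunrrpm  (last char: 'm')
  sorted[5] = pmp$ouqtunrr  (last char: 'r')
  sorted[6] = qtunrrpmp$ou  (last char: 'u')
  sorted[7] = rpmp$ouqtunr  (last char: 'r')
  sorted[8] = rrpmp$ouqtun  (last char: 'n')
  sorted[9] = tunrrpmp$ouq  (last char: 'q')
  sorted[10] = unrrpmp$ouqt  (last char: 't')
  sorted[11] = uqtunrrpmp$o  (last char: 'o')
Last column: ppu$mrurnqto
Original string S is at sorted index 3

Answer: ppu$mrurnqto
3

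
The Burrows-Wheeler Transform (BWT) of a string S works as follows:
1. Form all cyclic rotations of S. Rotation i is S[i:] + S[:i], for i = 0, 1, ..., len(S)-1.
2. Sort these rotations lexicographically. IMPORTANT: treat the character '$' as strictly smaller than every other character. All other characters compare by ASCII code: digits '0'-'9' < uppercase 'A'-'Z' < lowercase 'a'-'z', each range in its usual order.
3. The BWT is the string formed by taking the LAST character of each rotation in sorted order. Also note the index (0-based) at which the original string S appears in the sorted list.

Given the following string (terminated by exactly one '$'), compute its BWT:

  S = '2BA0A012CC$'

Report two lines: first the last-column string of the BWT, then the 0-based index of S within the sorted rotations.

Answer: CAA0$10B2C2
4

Derivation:
All 11 rotations (rotation i = S[i:]+S[:i]):
  rot[0] = 2BA0A012CC$
  rot[1] = BA0A012CC$2
  rot[2] = A0A012CC$2B
  rot[3] = 0A012CC$2BA
  rot[4] = A012CC$2BA0
  rot[5] = 012CC$2BA0A
  rot[6] = 12CC$2BA0A0
  rot[7] = 2CC$2BA0A01
  rot[8] = CC$2BA0A012
  rot[9] = C$2BA0A012C
  rot[10] = $2BA0A012CC
Sorted (with $ < everything):
  sorted[0] = $2BA0A012CC  (last char: 'C')
  sorted[1] = 012CC$2BA0A  (last char: 'A')
  sorted[2] = 0A012CC$2BA  (last char: 'A')
  sorted[3] = 12CC$2BA0A0  (last char: '0')
  sorted[4] = 2BA0A012CC$  (last char: '$')
  sorted[5] = 2CC$2BA0A01  (last char: '1')
  sorted[6] = A012CC$2BA0  (last char: '0')
  sorted[7] = A0A012CC$2B  (last char: 'B')
  sorted[8] = BA0A012CC$2  (last char: '2')
  sorted[9] = C$2BA0A012C  (last char: 'C')
  sorted[10] = CC$2BA0A012  (last char: '2')
Last column: CAA0$10B2C2
Original string S is at sorted index 4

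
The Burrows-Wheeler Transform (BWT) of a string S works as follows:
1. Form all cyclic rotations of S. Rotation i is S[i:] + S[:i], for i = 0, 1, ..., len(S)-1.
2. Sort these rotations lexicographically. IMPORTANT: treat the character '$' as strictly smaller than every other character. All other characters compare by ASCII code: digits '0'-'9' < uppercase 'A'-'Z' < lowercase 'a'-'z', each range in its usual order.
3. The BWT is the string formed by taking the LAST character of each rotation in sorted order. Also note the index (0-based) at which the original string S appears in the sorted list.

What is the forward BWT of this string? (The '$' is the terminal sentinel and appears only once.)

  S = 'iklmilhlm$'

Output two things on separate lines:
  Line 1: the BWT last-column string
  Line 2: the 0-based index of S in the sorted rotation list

All 10 rotations (rotation i = S[i:]+S[:i]):
  rot[0] = iklmilhlm$
  rot[1] = klmilhlm$i
  rot[2] = lmilhlm$ik
  rot[3] = milhlm$ikl
  rot[4] = ilhlm$iklm
  rot[5] = lhlm$iklmi
  rot[6] = hlm$iklmil
  rot[7] = lm$iklmilh
  rot[8] = m$iklmilhl
  rot[9] = $iklmilhlm
Sorted (with $ < everything):
  sorted[0] = $iklmilhlm  (last char: 'm')
  sorted[1] = hlm$iklmil  (last char: 'l')
  sorted[2] = iklmilhlm$  (last char: '$')
  sorted[3] = ilhlm$iklm  (last char: 'm')
  sorted[4] = klmilhlm$i  (last char: 'i')
  sorted[5] = lhlm$iklmi  (last char: 'i')
  sorted[6] = lm$iklmilh  (last char: 'h')
  sorted[7] = lmilhlm$ik  (last char: 'k')
  sorted[8] = m$iklmilhl  (last char: 'l')
  sorted[9] = milhlm$ikl  (last char: 'l')
Last column: ml$miihkll
Original string S is at sorted index 2

Answer: ml$miihkll
2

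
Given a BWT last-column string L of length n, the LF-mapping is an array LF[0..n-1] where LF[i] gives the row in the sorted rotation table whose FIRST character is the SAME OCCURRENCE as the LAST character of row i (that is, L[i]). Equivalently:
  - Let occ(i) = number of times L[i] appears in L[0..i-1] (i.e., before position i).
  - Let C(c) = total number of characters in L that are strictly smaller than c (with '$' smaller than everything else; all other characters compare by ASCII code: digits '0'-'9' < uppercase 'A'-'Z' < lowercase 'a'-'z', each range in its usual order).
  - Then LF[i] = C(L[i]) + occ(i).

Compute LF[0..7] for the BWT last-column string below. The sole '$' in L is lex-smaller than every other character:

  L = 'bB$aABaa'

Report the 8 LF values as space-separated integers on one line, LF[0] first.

Char counts: '$':1, 'A':1, 'B':2, 'a':3, 'b':1
C (first-col start): C('$')=0, C('A')=1, C('B')=2, C('a')=4, C('b')=7
L[0]='b': occ=0, LF[0]=C('b')+0=7+0=7
L[1]='B': occ=0, LF[1]=C('B')+0=2+0=2
L[2]='$': occ=0, LF[2]=C('$')+0=0+0=0
L[3]='a': occ=0, LF[3]=C('a')+0=4+0=4
L[4]='A': occ=0, LF[4]=C('A')+0=1+0=1
L[5]='B': occ=1, LF[5]=C('B')+1=2+1=3
L[6]='a': occ=1, LF[6]=C('a')+1=4+1=5
L[7]='a': occ=2, LF[7]=C('a')+2=4+2=6

Answer: 7 2 0 4 1 3 5 6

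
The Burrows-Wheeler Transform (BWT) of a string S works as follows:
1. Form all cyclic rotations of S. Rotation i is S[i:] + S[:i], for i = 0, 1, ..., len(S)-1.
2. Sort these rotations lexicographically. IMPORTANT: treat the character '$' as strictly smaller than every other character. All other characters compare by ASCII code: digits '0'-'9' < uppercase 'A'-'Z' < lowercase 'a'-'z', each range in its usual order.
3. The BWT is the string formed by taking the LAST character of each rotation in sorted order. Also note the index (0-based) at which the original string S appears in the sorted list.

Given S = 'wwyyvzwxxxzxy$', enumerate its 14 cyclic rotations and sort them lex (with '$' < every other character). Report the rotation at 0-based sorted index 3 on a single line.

All 14 rotations (rotation i = S[i:]+S[:i]):
  rot[0] = wwyyvzwxxxzxy$
  rot[1] = wyyvzwxxxzxy$w
  rot[2] = yyvzwxxxzxy$ww
  rot[3] = yvzwxxxzxy$wwy
  rot[4] = vzwxxxzxy$wwyy
  rot[5] = zwxxxzxy$wwyyv
  rot[6] = wxxxzxy$wwyyvz
  rot[7] = xxxzxy$wwyyvzw
  rot[8] = xxzxy$wwyyvzwx
  rot[9] = xzxy$wwyyvzwxx
  rot[10] = zxy$wwyyvzwxxx
  rot[11] = xy$wwyyvzwxxxz
  rot[12] = y$wwyyvzwxxxzx
  rot[13] = $wwyyvzwxxxzxy
Sorted (with $ < everything):
  sorted[0] = $wwyyvzwxxxzxy
  sorted[1] = vzwxxxzxy$wwyy
  sorted[2] = wwyyvzwxxxzxy$
  sorted[3] = wxxxzxy$wwyyvz
  sorted[4] = wyyvzwxxxzxy$w
  sorted[5] = xxxzxy$wwyyvzw
  sorted[6] = xxzxy$wwyyvzwx
  sorted[7] = xy$wwyyvzwxxxz
  sorted[8] = xzxy$wwyyvzwxx
  sorted[9] = y$wwyyvzwxxxzx
  sorted[10] = yvzwxxxzxy$wwy
  sorted[11] = yyvzwxxxzxy$ww
  sorted[12] = zwxxxzxy$wwyyv
  sorted[13] = zxy$wwyyvzwxxx
sorted[3] = wxxxzxy$wwyyvz

Answer: wxxxzxy$wwyyvz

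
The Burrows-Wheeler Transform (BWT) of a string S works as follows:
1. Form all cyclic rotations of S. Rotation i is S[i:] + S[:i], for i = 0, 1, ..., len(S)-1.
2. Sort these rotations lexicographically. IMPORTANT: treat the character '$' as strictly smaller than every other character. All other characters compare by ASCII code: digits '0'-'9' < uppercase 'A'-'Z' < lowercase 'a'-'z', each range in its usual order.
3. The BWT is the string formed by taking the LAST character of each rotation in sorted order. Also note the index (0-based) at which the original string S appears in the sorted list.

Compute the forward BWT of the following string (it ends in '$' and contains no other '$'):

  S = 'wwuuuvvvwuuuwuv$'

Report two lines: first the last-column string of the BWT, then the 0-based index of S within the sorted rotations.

Answer: vwwuuwuuuuvvwvu$
15

Derivation:
All 16 rotations (rotation i = S[i:]+S[:i]):
  rot[0] = wwuuuvvvwuuuwuv$
  rot[1] = wuuuvvvwuuuwuv$w
  rot[2] = uuuvvvwuuuwuv$ww
  rot[3] = uuvvvwuuuwuv$wwu
  rot[4] = uvvvwuuuwuv$wwuu
  rot[5] = vvvwuuuwuv$wwuuu
  rot[6] = vvwuuuwuv$wwuuuv
  rot[7] = vwuuuwuv$wwuuuvv
  rot[8] = wuuuwuv$wwuuuvvv
  rot[9] = uuuwuv$wwuuuvvvw
  rot[10] = uuwuv$wwuuuvvvwu
  rot[11] = uwuv$wwuuuvvvwuu
  rot[12] = wuv$wwuuuvvvwuuu
  rot[13] = uv$wwuuuvvvwuuuw
  rot[14] = v$wwuuuvvvwuuuwu
  rot[15] = $wwuuuvvvwuuuwuv
Sorted (with $ < everything):
  sorted[0] = $wwuuuvvvwuuuwuv  (last char: 'v')
  sorted[1] = uuuvvvwuuuwuv$ww  (last char: 'w')
  sorted[2] = uuuwuv$wwuuuvvvw  (last char: 'w')
  sorted[3] = uuvvvwuuuwuv$wwu  (last char: 'u')
  sorted[4] = uuwuv$wwuuuvvvwu  (last char: 'u')
  sorted[5] = uv$wwuuuvvvwuuuw  (last char: 'w')
  sorted[6] = uvvvwuuuwuv$wwuu  (last char: 'u')
  sorted[7] = uwuv$wwuuuvvvwuu  (last char: 'u')
  sorted[8] = v$wwuuuvvvwuuuwu  (last char: 'u')
  sorted[9] = vvvwuuuwuv$wwuuu  (last char: 'u')
  sorted[10] = vvwuuuwuv$wwuuuv  (last char: 'v')
  sorted[11] = vwuuuwuv$wwuuuvv  (last char: 'v')
  sorted[12] = wuuuvvvwuuuwuv$w  (last char: 'w')
  sorted[13] = wuuuwuv$wwuuuvvv  (last char: 'v')
  sorted[14] = wuv$wwuuuvvvwuuu  (last char: 'u')
  sorted[15] = wwuuuvvvwuuuwuv$  (last char: '$')
Last column: vwwuuwuuuuvvwvu$
Original string S is at sorted index 15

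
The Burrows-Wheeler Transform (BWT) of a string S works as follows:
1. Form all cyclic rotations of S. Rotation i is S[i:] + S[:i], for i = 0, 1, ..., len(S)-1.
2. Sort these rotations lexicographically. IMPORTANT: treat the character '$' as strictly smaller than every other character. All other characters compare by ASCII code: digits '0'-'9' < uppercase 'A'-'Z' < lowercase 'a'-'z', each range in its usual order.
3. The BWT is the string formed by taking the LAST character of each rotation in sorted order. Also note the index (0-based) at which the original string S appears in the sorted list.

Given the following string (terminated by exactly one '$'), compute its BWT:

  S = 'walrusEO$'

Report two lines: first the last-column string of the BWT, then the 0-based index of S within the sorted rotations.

All 9 rotations (rotation i = S[i:]+S[:i]):
  rot[0] = walrusEO$
  rot[1] = alrusEO$w
  rot[2] = lrusEO$wa
  rot[3] = rusEO$wal
  rot[4] = usEO$walr
  rot[5] = sEO$walru
  rot[6] = EO$walrus
  rot[7] = O$walrusE
  rot[8] = $walrusEO
Sorted (with $ < everything):
  sorted[0] = $walrusEO  (last char: 'O')
  sorted[1] = EO$walrus  (last char: 's')
  sorted[2] = O$walrusE  (last char: 'E')
  sorted[3] = alrusEO$w  (last char: 'w')
  sorted[4] = lrusEO$wa  (last char: 'a')
  sorted[5] = rusEO$wal  (last char: 'l')
  sorted[6] = sEO$walru  (last char: 'u')
  sorted[7] = usEO$walr  (last char: 'r')
  sorted[8] = walrusEO$  (last char: '$')
Last column: OsEwalur$
Original string S is at sorted index 8

Answer: OsEwalur$
8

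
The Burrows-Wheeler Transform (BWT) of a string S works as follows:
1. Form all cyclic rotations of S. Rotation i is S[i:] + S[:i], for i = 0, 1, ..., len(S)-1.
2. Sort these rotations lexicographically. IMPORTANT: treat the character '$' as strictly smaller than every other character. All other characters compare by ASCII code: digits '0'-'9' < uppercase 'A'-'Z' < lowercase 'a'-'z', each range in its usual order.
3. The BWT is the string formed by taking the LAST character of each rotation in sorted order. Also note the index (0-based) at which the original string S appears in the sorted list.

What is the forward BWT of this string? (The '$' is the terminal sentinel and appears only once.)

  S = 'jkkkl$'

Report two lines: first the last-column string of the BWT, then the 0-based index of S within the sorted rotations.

All 6 rotations (rotation i = S[i:]+S[:i]):
  rot[0] = jkkkl$
  rot[1] = kkkl$j
  rot[2] = kkl$jk
  rot[3] = kl$jkk
  rot[4] = l$jkkk
  rot[5] = $jkkkl
Sorted (with $ < everything):
  sorted[0] = $jkkkl  (last char: 'l')
  sorted[1] = jkkkl$  (last char: '$')
  sorted[2] = kkkl$j  (last char: 'j')
  sorted[3] = kkl$jk  (last char: 'k')
  sorted[4] = kl$jkk  (last char: 'k')
  sorted[5] = l$jkkk  (last char: 'k')
Last column: l$jkkk
Original string S is at sorted index 1

Answer: l$jkkk
1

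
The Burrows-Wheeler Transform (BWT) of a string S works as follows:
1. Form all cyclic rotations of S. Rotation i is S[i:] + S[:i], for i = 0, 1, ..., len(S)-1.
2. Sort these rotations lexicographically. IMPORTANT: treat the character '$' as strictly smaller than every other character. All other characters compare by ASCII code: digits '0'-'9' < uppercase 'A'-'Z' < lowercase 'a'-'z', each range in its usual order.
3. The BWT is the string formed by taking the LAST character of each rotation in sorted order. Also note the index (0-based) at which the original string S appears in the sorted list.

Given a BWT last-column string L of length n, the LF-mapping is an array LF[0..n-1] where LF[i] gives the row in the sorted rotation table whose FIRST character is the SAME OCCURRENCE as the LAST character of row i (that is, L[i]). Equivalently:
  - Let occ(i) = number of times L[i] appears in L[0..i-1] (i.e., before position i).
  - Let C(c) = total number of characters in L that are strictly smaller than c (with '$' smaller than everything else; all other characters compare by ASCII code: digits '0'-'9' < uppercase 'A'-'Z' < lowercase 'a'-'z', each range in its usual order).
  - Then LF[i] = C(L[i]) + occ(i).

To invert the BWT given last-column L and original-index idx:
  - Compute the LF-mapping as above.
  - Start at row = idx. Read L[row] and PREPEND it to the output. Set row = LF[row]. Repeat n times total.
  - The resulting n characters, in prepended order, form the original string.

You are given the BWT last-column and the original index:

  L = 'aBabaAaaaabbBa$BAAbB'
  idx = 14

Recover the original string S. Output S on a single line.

Answer: aaAbAbaBABaBbbaBaaa$

Derivation:
LF mapping: 8 4 9 16 10 1 11 12 13 14 17 18 5 15 0 6 2 3 19 7
Walk LF starting at row 14, prepending L[row]:
  step 1: row=14, L[14]='$', prepend. Next row=LF[14]=0
  step 2: row=0, L[0]='a', prepend. Next row=LF[0]=8
  step 3: row=8, L[8]='a', prepend. Next row=LF[8]=13
  step 4: row=13, L[13]='a', prepend. Next row=LF[13]=15
  step 5: row=15, L[15]='B', prepend. Next row=LF[15]=6
  step 6: row=6, L[6]='a', prepend. Next row=LF[6]=11
  step 7: row=11, L[11]='b', prepend. Next row=LF[11]=18
  step 8: row=18, L[18]='b', prepend. Next row=LF[18]=19
  step 9: row=19, L[19]='B', prepend. Next row=LF[19]=7
  step 10: row=7, L[7]='a', prepend. Next row=LF[7]=12
  step 11: row=12, L[12]='B', prepend. Next row=LF[12]=5
  step 12: row=5, L[5]='A', prepend. Next row=LF[5]=1
  step 13: row=1, L[1]='B', prepend. Next row=LF[1]=4
  step 14: row=4, L[4]='a', prepend. Next row=LF[4]=10
  step 15: row=10, L[10]='b', prepend. Next row=LF[10]=17
  step 16: row=17, L[17]='A', prepend. Next row=LF[17]=3
  step 17: row=3, L[3]='b', prepend. Next row=LF[3]=16
  step 18: row=16, L[16]='A', prepend. Next row=LF[16]=2
  step 19: row=2, L[2]='a', prepend. Next row=LF[2]=9
  step 20: row=9, L[9]='a', prepend. Next row=LF[9]=14
Reversed output: aaAbAbaBABaBbbaBaaa$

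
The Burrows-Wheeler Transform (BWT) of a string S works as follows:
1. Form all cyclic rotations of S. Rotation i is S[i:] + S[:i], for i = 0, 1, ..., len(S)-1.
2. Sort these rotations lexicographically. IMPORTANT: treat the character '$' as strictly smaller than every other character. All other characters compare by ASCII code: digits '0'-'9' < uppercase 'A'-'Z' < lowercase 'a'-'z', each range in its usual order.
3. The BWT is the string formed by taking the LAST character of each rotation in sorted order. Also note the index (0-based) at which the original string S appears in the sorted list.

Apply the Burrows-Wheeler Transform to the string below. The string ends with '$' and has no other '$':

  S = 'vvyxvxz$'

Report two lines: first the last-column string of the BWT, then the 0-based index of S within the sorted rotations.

Answer: z$xvyvvx
1

Derivation:
All 8 rotations (rotation i = S[i:]+S[:i]):
  rot[0] = vvyxvxz$
  rot[1] = vyxvxz$v
  rot[2] = yxvxz$vv
  rot[3] = xvxz$vvy
  rot[4] = vxz$vvyx
  rot[5] = xz$vvyxv
  rot[6] = z$vvyxvx
  rot[7] = $vvyxvxz
Sorted (with $ < everything):
  sorted[0] = $vvyxvxz  (last char: 'z')
  sorted[1] = vvyxvxz$  (last char: '$')
  sorted[2] = vxz$vvyx  (last char: 'x')
  sorted[3] = vyxvxz$v  (last char: 'v')
  sorted[4] = xvxz$vvy  (last char: 'y')
  sorted[5] = xz$vvyxv  (last char: 'v')
  sorted[6] = yxvxz$vv  (last char: 'v')
  sorted[7] = z$vvyxvx  (last char: 'x')
Last column: z$xvyvvx
Original string S is at sorted index 1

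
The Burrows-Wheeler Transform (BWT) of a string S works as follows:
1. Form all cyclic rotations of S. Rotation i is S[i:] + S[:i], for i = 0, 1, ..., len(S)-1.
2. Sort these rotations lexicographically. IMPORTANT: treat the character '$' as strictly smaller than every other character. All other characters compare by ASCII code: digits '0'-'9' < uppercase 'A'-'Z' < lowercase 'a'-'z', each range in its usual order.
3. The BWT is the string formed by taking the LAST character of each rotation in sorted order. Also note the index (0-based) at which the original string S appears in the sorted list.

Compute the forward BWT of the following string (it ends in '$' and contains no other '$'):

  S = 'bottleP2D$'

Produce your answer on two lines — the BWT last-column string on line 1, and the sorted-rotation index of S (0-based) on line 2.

All 10 rotations (rotation i = S[i:]+S[:i]):
  rot[0] = bottleP2D$
  rot[1] = ottleP2D$b
  rot[2] = ttleP2D$bo
  rot[3] = tleP2D$bot
  rot[4] = leP2D$bott
  rot[5] = eP2D$bottl
  rot[6] = P2D$bottle
  rot[7] = 2D$bottleP
  rot[8] = D$bottleP2
  rot[9] = $bottleP2D
Sorted (with $ < everything):
  sorted[0] = $bottleP2D  (last char: 'D')
  sorted[1] = 2D$bottleP  (last char: 'P')
  sorted[2] = D$bottleP2  (last char: '2')
  sorted[3] = P2D$bottle  (last char: 'e')
  sorted[4] = bottleP2D$  (last char: '$')
  sorted[5] = eP2D$bottl  (last char: 'l')
  sorted[6] = leP2D$bott  (last char: 't')
  sorted[7] = ottleP2D$b  (last char: 'b')
  sorted[8] = tleP2D$bot  (last char: 't')
  sorted[9] = ttleP2D$bo  (last char: 'o')
Last column: DP2e$ltbto
Original string S is at sorted index 4

Answer: DP2e$ltbto
4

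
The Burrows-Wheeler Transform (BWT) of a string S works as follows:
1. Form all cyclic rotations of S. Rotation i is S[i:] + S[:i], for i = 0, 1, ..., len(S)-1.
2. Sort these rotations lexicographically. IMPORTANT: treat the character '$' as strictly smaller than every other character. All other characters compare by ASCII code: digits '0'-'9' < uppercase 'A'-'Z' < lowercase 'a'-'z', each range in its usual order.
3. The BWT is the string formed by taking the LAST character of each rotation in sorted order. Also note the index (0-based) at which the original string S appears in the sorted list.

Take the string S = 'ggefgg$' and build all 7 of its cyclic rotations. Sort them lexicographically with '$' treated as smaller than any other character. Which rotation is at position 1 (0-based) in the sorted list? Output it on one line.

All 7 rotations (rotation i = S[i:]+S[:i]):
  rot[0] = ggefgg$
  rot[1] = gefgg$g
  rot[2] = efgg$gg
  rot[3] = fgg$gge
  rot[4] = gg$ggef
  rot[5] = g$ggefg
  rot[6] = $ggefgg
Sorted (with $ < everything):
  sorted[0] = $ggefgg
  sorted[1] = efgg$gg
  sorted[2] = fgg$gge
  sorted[3] = g$ggefg
  sorted[4] = gefgg$g
  sorted[5] = gg$ggef
  sorted[6] = ggefgg$
sorted[1] = efgg$gg

Answer: efgg$gg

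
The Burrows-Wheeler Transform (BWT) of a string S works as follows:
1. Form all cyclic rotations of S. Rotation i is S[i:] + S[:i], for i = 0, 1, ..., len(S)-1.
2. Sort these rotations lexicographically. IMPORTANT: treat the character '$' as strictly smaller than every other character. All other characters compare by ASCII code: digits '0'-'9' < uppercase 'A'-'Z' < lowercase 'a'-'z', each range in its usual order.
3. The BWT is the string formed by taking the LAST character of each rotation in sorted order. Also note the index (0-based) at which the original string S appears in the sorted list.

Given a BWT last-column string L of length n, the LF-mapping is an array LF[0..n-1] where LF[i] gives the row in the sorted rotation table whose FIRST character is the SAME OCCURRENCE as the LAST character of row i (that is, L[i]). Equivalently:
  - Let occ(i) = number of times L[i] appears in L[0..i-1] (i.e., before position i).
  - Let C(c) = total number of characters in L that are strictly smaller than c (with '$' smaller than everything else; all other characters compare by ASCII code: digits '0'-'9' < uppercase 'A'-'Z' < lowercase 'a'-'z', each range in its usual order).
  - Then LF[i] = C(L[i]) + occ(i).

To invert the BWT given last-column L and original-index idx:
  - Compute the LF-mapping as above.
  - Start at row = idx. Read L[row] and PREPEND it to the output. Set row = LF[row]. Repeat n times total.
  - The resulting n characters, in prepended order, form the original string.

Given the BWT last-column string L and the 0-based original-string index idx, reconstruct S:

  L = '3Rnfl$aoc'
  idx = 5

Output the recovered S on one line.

LF mapping: 1 2 7 5 6 0 3 8 4
Walk LF starting at row 5, prepending L[row]:
  step 1: row=5, L[5]='$', prepend. Next row=LF[5]=0
  step 2: row=0, L[0]='3', prepend. Next row=LF[0]=1
  step 3: row=1, L[1]='R', prepend. Next row=LF[1]=2
  step 4: row=2, L[2]='n', prepend. Next row=LF[2]=7
  step 5: row=7, L[7]='o', prepend. Next row=LF[7]=8
  step 6: row=8, L[8]='c', prepend. Next row=LF[8]=4
  step 7: row=4, L[4]='l', prepend. Next row=LF[4]=6
  step 8: row=6, L[6]='a', prepend. Next row=LF[6]=3
  step 9: row=3, L[3]='f', prepend. Next row=LF[3]=5
Reversed output: falconR3$

Answer: falconR3$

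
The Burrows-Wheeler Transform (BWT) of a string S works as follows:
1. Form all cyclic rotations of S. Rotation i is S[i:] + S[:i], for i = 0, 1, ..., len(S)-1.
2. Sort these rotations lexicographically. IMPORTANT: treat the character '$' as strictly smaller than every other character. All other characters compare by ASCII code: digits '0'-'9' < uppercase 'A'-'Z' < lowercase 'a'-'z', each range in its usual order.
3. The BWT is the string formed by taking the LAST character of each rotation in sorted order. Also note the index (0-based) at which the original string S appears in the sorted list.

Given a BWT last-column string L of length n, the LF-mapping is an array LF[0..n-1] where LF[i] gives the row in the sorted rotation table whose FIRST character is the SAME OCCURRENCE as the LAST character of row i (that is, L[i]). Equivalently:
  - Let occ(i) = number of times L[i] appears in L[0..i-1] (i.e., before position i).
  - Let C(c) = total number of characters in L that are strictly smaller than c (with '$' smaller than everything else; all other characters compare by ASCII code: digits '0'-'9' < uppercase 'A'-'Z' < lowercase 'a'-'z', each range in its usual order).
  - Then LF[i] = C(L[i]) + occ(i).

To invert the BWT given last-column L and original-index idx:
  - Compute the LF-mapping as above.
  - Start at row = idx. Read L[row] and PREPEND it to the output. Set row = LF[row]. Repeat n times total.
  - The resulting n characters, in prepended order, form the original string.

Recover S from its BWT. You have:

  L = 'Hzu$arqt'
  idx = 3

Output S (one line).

LF mapping: 1 7 6 0 2 4 3 5
Walk LF starting at row 3, prepending L[row]:
  step 1: row=3, L[3]='$', prepend. Next row=LF[3]=0
  step 2: row=0, L[0]='H', prepend. Next row=LF[0]=1
  step 3: row=1, L[1]='z', prepend. Next row=LF[1]=7
  step 4: row=7, L[7]='t', prepend. Next row=LF[7]=5
  step 5: row=5, L[5]='r', prepend. Next row=LF[5]=4
  step 6: row=4, L[4]='a', prepend. Next row=LF[4]=2
  step 7: row=2, L[2]='u', prepend. Next row=LF[2]=6
  step 8: row=6, L[6]='q', prepend. Next row=LF[6]=3
Reversed output: quartzH$

Answer: quartzH$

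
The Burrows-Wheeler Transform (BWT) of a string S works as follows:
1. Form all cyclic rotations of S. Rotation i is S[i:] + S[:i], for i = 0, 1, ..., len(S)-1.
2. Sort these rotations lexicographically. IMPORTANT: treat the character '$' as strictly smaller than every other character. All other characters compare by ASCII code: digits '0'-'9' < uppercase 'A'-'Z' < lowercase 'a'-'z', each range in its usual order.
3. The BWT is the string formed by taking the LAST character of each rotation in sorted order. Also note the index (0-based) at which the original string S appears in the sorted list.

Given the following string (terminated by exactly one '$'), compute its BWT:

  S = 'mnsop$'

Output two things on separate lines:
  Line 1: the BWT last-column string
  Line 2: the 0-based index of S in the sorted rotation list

All 6 rotations (rotation i = S[i:]+S[:i]):
  rot[0] = mnsop$
  rot[1] = nsop$m
  rot[2] = sop$mn
  rot[3] = op$mns
  rot[4] = p$mnso
  rot[5] = $mnsop
Sorted (with $ < everything):
  sorted[0] = $mnsop  (last char: 'p')
  sorted[1] = mnsop$  (last char: '$')
  sorted[2] = nsop$m  (last char: 'm')
  sorted[3] = op$mns  (last char: 's')
  sorted[4] = p$mnso  (last char: 'o')
  sorted[5] = sop$mn  (last char: 'n')
Last column: p$mson
Original string S is at sorted index 1

Answer: p$mson
1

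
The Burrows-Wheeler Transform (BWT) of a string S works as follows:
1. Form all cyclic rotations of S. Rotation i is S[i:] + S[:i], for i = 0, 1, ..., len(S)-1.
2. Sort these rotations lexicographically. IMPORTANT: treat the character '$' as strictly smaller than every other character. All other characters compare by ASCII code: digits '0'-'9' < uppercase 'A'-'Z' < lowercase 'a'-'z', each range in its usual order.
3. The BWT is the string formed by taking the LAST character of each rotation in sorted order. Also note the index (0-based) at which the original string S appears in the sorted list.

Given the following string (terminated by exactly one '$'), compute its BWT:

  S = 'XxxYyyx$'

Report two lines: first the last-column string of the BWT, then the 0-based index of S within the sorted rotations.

All 8 rotations (rotation i = S[i:]+S[:i]):
  rot[0] = XxxYyyx$
  rot[1] = xxYyyx$X
  rot[2] = xYyyx$Xx
  rot[3] = Yyyx$Xxx
  rot[4] = yyx$XxxY
  rot[5] = yx$XxxYy
  rot[6] = x$XxxYyy
  rot[7] = $XxxYyyx
Sorted (with $ < everything):
  sorted[0] = $XxxYyyx  (last char: 'x')
  sorted[1] = XxxYyyx$  (last char: '$')
  sorted[2] = Yyyx$Xxx  (last char: 'x')
  sorted[3] = x$XxxYyy  (last char: 'y')
  sorted[4] = xYyyx$Xx  (last char: 'x')
  sorted[5] = xxYyyx$X  (last char: 'X')
  sorted[6] = yx$XxxYy  (last char: 'y')
  sorted[7] = yyx$XxxY  (last char: 'Y')
Last column: x$xyxXyY
Original string S is at sorted index 1

Answer: x$xyxXyY
1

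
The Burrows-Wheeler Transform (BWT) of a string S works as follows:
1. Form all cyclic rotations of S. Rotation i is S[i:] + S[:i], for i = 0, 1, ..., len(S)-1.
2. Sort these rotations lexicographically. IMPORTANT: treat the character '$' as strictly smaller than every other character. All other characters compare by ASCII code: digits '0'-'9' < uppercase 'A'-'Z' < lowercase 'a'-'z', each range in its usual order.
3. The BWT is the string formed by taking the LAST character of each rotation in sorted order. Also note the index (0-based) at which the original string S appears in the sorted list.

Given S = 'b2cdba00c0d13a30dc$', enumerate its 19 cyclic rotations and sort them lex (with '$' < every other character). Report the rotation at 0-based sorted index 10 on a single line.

Answer: a30dc$b2cdba00c0d13

Derivation:
All 19 rotations (rotation i = S[i:]+S[:i]):
  rot[0] = b2cdba00c0d13a30dc$
  rot[1] = 2cdba00c0d13a30dc$b
  rot[2] = cdba00c0d13a30dc$b2
  rot[3] = dba00c0d13a30dc$b2c
  rot[4] = ba00c0d13a30dc$b2cd
  rot[5] = a00c0d13a30dc$b2cdb
  rot[6] = 00c0d13a30dc$b2cdba
  rot[7] = 0c0d13a30dc$b2cdba0
  rot[8] = c0d13a30dc$b2cdba00
  rot[9] = 0d13a30dc$b2cdba00c
  rot[10] = d13a30dc$b2cdba00c0
  rot[11] = 13a30dc$b2cdba00c0d
  rot[12] = 3a30dc$b2cdba00c0d1
  rot[13] = a30dc$b2cdba00c0d13
  rot[14] = 30dc$b2cdba00c0d13a
  rot[15] = 0dc$b2cdba00c0d13a3
  rot[16] = dc$b2cdba00c0d13a30
  rot[17] = c$b2cdba00c0d13a30d
  rot[18] = $b2cdba00c0d13a30dc
Sorted (with $ < everything):
  sorted[0] = $b2cdba00c0d13a30dc
  sorted[1] = 00c0d13a30dc$b2cdba
  sorted[2] = 0c0d13a30dc$b2cdba0
  sorted[3] = 0d13a30dc$b2cdba00c
  sorted[4] = 0dc$b2cdba00c0d13a3
  sorted[5] = 13a30dc$b2cdba00c0d
  sorted[6] = 2cdba00c0d13a30dc$b
  sorted[7] = 30dc$b2cdba00c0d13a
  sorted[8] = 3a30dc$b2cdba00c0d1
  sorted[9] = a00c0d13a30dc$b2cdb
  sorted[10] = a30dc$b2cdba00c0d13
  sorted[11] = b2cdba00c0d13a30dc$
  sorted[12] = ba00c0d13a30dc$b2cd
  sorted[13] = c$b2cdba00c0d13a30d
  sorted[14] = c0d13a30dc$b2cdba00
  sorted[15] = cdba00c0d13a30dc$b2
  sorted[16] = d13a30dc$b2cdba00c0
  sorted[17] = dba00c0d13a30dc$b2c
  sorted[18] = dc$b2cdba00c0d13a30
sorted[10] = a30dc$b2cdba00c0d13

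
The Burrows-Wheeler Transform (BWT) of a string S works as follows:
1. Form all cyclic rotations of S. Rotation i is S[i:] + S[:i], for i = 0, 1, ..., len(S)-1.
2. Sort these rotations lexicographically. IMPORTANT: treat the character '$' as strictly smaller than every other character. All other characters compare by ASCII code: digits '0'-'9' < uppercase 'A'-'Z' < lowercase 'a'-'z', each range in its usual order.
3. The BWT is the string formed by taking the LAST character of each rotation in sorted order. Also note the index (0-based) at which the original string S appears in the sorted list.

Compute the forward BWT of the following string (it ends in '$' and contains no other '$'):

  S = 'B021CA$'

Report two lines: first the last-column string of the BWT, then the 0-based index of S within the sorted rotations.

Answer: AB20C$1
5

Derivation:
All 7 rotations (rotation i = S[i:]+S[:i]):
  rot[0] = B021CA$
  rot[1] = 021CA$B
  rot[2] = 21CA$B0
  rot[3] = 1CA$B02
  rot[4] = CA$B021
  rot[5] = A$B021C
  rot[6] = $B021CA
Sorted (with $ < everything):
  sorted[0] = $B021CA  (last char: 'A')
  sorted[1] = 021CA$B  (last char: 'B')
  sorted[2] = 1CA$B02  (last char: '2')
  sorted[3] = 21CA$B0  (last char: '0')
  sorted[4] = A$B021C  (last char: 'C')
  sorted[5] = B021CA$  (last char: '$')
  sorted[6] = CA$B021  (last char: '1')
Last column: AB20C$1
Original string S is at sorted index 5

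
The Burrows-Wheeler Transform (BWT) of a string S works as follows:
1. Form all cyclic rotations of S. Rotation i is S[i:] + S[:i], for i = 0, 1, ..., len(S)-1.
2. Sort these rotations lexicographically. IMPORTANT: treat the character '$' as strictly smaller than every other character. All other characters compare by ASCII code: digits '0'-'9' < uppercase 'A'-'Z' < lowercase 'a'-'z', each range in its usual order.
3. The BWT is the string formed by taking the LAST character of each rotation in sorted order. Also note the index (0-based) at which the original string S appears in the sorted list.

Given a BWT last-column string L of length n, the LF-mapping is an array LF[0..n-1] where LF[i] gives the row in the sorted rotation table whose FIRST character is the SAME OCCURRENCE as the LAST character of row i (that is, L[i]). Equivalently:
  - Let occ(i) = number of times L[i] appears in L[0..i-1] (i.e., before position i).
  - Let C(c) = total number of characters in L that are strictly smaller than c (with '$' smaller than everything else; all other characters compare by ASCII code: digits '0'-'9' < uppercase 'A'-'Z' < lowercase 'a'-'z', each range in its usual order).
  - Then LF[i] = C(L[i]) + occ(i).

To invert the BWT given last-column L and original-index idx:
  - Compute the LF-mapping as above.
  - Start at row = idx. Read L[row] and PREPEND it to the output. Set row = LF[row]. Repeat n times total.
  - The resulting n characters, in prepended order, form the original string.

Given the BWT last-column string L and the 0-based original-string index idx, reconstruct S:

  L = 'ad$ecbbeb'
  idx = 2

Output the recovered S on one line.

LF mapping: 1 6 0 7 5 2 3 8 4
Walk LF starting at row 2, prepending L[row]:
  step 1: row=2, L[2]='$', prepend. Next row=LF[2]=0
  step 2: row=0, L[0]='a', prepend. Next row=LF[0]=1
  step 3: row=1, L[1]='d', prepend. Next row=LF[1]=6
  step 4: row=6, L[6]='b', prepend. Next row=LF[6]=3
  step 5: row=3, L[3]='e', prepend. Next row=LF[3]=7
  step 6: row=7, L[7]='e', prepend. Next row=LF[7]=8
  step 7: row=8, L[8]='b', prepend. Next row=LF[8]=4
  step 8: row=4, L[4]='c', prepend. Next row=LF[4]=5
  step 9: row=5, L[5]='b', prepend. Next row=LF[5]=2
Reversed output: bcbeebda$

Answer: bcbeebda$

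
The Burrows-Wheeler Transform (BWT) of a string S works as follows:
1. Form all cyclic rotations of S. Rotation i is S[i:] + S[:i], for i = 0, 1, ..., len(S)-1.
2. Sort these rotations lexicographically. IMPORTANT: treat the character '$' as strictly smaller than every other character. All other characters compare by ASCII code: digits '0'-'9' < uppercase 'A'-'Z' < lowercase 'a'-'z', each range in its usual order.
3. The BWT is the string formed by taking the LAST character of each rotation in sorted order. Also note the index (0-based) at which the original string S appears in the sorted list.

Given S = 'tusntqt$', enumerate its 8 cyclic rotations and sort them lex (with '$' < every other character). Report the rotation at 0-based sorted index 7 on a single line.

All 8 rotations (rotation i = S[i:]+S[:i]):
  rot[0] = tusntqt$
  rot[1] = usntqt$t
  rot[2] = sntqt$tu
  rot[3] = ntqt$tus
  rot[4] = tqt$tusn
  rot[5] = qt$tusnt
  rot[6] = t$tusntq
  rot[7] = $tusntqt
Sorted (with $ < everything):
  sorted[0] = $tusntqt
  sorted[1] = ntqt$tus
  sorted[2] = qt$tusnt
  sorted[3] = sntqt$tu
  sorted[4] = t$tusntq
  sorted[5] = tqt$tusn
  sorted[6] = tusntqt$
  sorted[7] = usntqt$t
sorted[7] = usntqt$t

Answer: usntqt$t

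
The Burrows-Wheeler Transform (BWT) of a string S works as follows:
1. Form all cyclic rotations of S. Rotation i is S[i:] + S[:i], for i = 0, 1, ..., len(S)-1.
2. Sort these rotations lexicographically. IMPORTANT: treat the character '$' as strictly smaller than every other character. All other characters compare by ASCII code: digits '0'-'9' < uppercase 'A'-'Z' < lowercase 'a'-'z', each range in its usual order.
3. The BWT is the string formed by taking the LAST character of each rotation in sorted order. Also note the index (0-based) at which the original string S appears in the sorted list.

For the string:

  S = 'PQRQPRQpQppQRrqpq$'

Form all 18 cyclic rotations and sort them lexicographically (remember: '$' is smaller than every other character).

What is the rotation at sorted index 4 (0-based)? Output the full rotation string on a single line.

Answer: QRQPRQpQppQRrqpq$P

Derivation:
All 18 rotations (rotation i = S[i:]+S[:i]):
  rot[0] = PQRQPRQpQppQRrqpq$
  rot[1] = QRQPRQpQppQRrqpq$P
  rot[2] = RQPRQpQppQRrqpq$PQ
  rot[3] = QPRQpQppQRrqpq$PQR
  rot[4] = PRQpQppQRrqpq$PQRQ
  rot[5] = RQpQppQRrqpq$PQRQP
  rot[6] = QpQppQRrqpq$PQRQPR
  rot[7] = pQppQRrqpq$PQRQPRQ
  rot[8] = QppQRrqpq$PQRQPRQp
  rot[9] = ppQRrqpq$PQRQPRQpQ
  rot[10] = pQRrqpq$PQRQPRQpQp
  rot[11] = QRrqpq$PQRQPRQpQpp
  rot[12] = Rrqpq$PQRQPRQpQppQ
  rot[13] = rqpq$PQRQPRQpQppQR
  rot[14] = qpq$PQRQPRQpQppQRr
  rot[15] = pq$PQRQPRQpQppQRrq
  rot[16] = q$PQRQPRQpQppQRrqp
  rot[17] = $PQRQPRQpQppQRrqpq
Sorted (with $ < everything):
  sorted[0] = $PQRQPRQpQppQRrqpq
  sorted[1] = PQRQPRQpQppQRrqpq$
  sorted[2] = PRQpQppQRrqpq$PQRQ
  sorted[3] = QPRQpQppQRrqpq$PQR
  sorted[4] = QRQPRQpQppQRrqpq$P
  sorted[5] = QRrqpq$PQRQPRQpQpp
  sorted[6] = QpQppQRrqpq$PQRQPR
  sorted[7] = QppQRrqpq$PQRQPRQp
  sorted[8] = RQPRQpQppQRrqpq$PQ
  sorted[9] = RQpQppQRrqpq$PQRQP
  sorted[10] = Rrqpq$PQRQPRQpQppQ
  sorted[11] = pQRrqpq$PQRQPRQpQp
  sorted[12] = pQppQRrqpq$PQRQPRQ
  sorted[13] = ppQRrqpq$PQRQPRQpQ
  sorted[14] = pq$PQRQPRQpQppQRrq
  sorted[15] = q$PQRQPRQpQppQRrqp
  sorted[16] = qpq$PQRQPRQpQppQRr
  sorted[17] = rqpq$PQRQPRQpQppQR
sorted[4] = QRQPRQpQppQRrqpq$P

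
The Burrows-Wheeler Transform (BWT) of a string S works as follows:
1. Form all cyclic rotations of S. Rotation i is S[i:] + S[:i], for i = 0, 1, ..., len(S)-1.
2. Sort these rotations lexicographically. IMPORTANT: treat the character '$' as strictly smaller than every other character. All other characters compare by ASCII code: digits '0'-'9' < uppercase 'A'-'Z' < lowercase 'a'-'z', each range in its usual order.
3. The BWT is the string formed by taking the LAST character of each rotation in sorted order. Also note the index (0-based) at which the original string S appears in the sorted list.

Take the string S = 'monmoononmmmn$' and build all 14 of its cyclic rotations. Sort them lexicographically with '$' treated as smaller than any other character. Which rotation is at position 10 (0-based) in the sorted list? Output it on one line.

Answer: onmmmn$monmoon

Derivation:
All 14 rotations (rotation i = S[i:]+S[:i]):
  rot[0] = monmoononmmmn$
  rot[1] = onmoononmmmn$m
  rot[2] = nmoononmmmn$mo
  rot[3] = moononmmmn$mon
  rot[4] = oononmmmn$monm
  rot[5] = ononmmmn$monmo
  rot[6] = nonmmmn$monmoo
  rot[7] = onmmmn$monmoon
  rot[8] = nmmmn$monmoono
  rot[9] = mmmn$monmoonon
  rot[10] = mmn$monmoononm
  rot[11] = mn$monmoononmm
  rot[12] = n$monmoononmmm
  rot[13] = $monmoononmmmn
Sorted (with $ < everything):
  sorted[0] = $monmoononmmmn
  sorted[1] = mmmn$monmoonon
  sorted[2] = mmn$monmoononm
  sorted[3] = mn$monmoononmm
  sorted[4] = monmoononmmmn$
  sorted[5] = moononmmmn$mon
  sorted[6] = n$monmoononmmm
  sorted[7] = nmmmn$monmoono
  sorted[8] = nmoononmmmn$mo
  sorted[9] = nonmmmn$monmoo
  sorted[10] = onmmmn$monmoon
  sorted[11] = onmoononmmmn$m
  sorted[12] = ononmmmn$monmo
  sorted[13] = oononmmmn$monm
sorted[10] = onmmmn$monmoon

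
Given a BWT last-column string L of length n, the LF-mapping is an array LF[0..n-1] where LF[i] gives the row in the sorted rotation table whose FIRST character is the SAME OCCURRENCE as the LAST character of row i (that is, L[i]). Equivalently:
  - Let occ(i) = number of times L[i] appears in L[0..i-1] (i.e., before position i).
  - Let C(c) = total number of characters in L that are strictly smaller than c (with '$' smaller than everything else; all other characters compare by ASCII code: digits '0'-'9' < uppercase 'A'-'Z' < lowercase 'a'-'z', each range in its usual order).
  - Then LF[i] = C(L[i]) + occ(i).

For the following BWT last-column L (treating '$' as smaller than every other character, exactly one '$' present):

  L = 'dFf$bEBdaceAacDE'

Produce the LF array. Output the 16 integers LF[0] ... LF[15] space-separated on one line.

Answer: 12 6 15 0 9 4 2 13 7 10 14 1 8 11 3 5

Derivation:
Char counts: '$':1, 'A':1, 'B':1, 'D':1, 'E':2, 'F':1, 'a':2, 'b':1, 'c':2, 'd':2, 'e':1, 'f':1
C (first-col start): C('$')=0, C('A')=1, C('B')=2, C('D')=3, C('E')=4, C('F')=6, C('a')=7, C('b')=9, C('c')=10, C('d')=12, C('e')=14, C('f')=15
L[0]='d': occ=0, LF[0]=C('d')+0=12+0=12
L[1]='F': occ=0, LF[1]=C('F')+0=6+0=6
L[2]='f': occ=0, LF[2]=C('f')+0=15+0=15
L[3]='$': occ=0, LF[3]=C('$')+0=0+0=0
L[4]='b': occ=0, LF[4]=C('b')+0=9+0=9
L[5]='E': occ=0, LF[5]=C('E')+0=4+0=4
L[6]='B': occ=0, LF[6]=C('B')+0=2+0=2
L[7]='d': occ=1, LF[7]=C('d')+1=12+1=13
L[8]='a': occ=0, LF[8]=C('a')+0=7+0=7
L[9]='c': occ=0, LF[9]=C('c')+0=10+0=10
L[10]='e': occ=0, LF[10]=C('e')+0=14+0=14
L[11]='A': occ=0, LF[11]=C('A')+0=1+0=1
L[12]='a': occ=1, LF[12]=C('a')+1=7+1=8
L[13]='c': occ=1, LF[13]=C('c')+1=10+1=11
L[14]='D': occ=0, LF[14]=C('D')+0=3+0=3
L[15]='E': occ=1, LF[15]=C('E')+1=4+1=5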